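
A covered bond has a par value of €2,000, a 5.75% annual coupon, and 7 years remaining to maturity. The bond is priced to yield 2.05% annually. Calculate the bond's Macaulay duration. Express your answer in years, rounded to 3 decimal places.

6.076 years

Periodic yield y = 0.0205. Discount each cash flow and weight by its year:
  t   CF        PV=CF/(1+0.0205)^t    t·PV
  1       115.00       112.6899       112.6899
  2       115.00       110.4261       220.8522
  3       115.00       108.2079       324.6236
  4       115.00       106.0342       424.1366
  5       115.00       103.9041       519.5206
  6       115.00       101.8169       610.9013
  7     2,115.00     1,834.9292    12,844.5043
  Σ                  2,478.0082    15,057.2285
Price P = Σ PV = 2,478.0082.
Macaulay duration = Σ(t·PV) / P = 15,057.2285 / 2,478.0082 = 6.07634 years.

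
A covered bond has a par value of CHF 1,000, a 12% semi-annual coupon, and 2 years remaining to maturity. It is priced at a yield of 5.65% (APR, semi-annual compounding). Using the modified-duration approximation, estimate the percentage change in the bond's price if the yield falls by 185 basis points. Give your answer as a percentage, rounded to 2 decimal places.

Periodic yield y = 0.02825. Modified duration first:
  t   CF        PV=CF/(1+0.02825)^t    t·PV
  1        60.00        58.3516        58.3516
  2        60.00        56.7484       113.4969
  3        60.00        55.1893       165.5680
  4     1,060.00       948.2241     3,792.8964
  Σ                  1,118.5134     4,130.3128
P = 1,118.5134; D_Mac = 3.69268 half-year periods = 1.84634 yrs; D_mod = 1.84634/(1+0.02825) = 1.79561 yrs.
ΔP/P ≈ -D_mod · Δy = -1.79561 × (-0.0185) = +0.033219 = +3.3219%.

+3.32%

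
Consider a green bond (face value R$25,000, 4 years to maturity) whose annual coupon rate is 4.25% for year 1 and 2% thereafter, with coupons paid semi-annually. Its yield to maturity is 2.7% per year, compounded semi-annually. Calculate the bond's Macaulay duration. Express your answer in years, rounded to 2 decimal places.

Periodic yield y = 0.0135. Discount each cash flow and weight by its period:
  t   CF        PV=CF/(1+0.0135)^t    t·PV
  1       531.25       524.1737       524.1737
  2       531.25       517.1916     1,034.3831
  3       250.00       240.1423       720.4270
  4       250.00       236.9436       947.7744
  5       250.00       233.7875     1,168.9374
  6       250.00       230.6734     1,384.0403
  7       250.00       227.6008     1,593.2054
  8    25,250.00    22,681.4784   181,451.8269
  Σ                 24,891.9912   188,824.7683
Price P = Σ PV = 24,891.9912.
Macaulay duration = Σ(t·PV) / P = 188,824.7683 / 24,891.9912 = 7.58576 half-year periods.
In years: 7.58576 / 2 = 3.79288 years.

3.79 years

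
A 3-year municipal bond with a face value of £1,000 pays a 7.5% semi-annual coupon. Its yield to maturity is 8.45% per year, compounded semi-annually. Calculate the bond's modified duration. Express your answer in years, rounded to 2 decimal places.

Periodic yield y = 0.04225. First find Macaulay duration:
  t   CF        PV=CF/(1+0.04225)^t    t·PV
  1        37.50        35.9799        35.9799
  2        37.50        34.5213        69.0427
  3        37.50        33.1219        99.3658
  4        37.50        31.7793       127.1170
  5        37.50        30.4910       152.4550
  6     1,037.50       809.3879     4,856.3271
  Σ                    975.2812     5,340.2874
P = 975.2812; Macaulay duration = 5,340.2874 / 975.2812 = 5.47564 half-year periods = 2.73782 years.
Modified duration = D_Mac / (1 + y) = 2.73782 / 1.04225 = 2.62684 years.

2.63 years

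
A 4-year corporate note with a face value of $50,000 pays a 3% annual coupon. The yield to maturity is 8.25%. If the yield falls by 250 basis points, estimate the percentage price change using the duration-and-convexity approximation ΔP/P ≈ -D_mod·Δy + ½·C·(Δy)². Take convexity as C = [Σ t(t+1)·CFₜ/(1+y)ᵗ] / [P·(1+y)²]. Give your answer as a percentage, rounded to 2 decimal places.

+9.30%

With y = 0.0825:
  t   CF        PV=CF/(1+0.0825)^t    t·PV        t(t+1)·PV
  1     1,500.00     1,385.6813     1,385.6813       2,771.3626
  2     1,500.00     1,280.0751     2,560.1502       7,680.4506
  3     1,500.00     1,182.5174     3,547.5522      14,190.2089
  4    51,500.00    37,505.5561   150,022.2243     750,111.1216
  Σ                 41,353.8299   157,515.6080     774,753.1437
P = 41,353.8299; D_Mac = 3.80897 yrs; D_mod = 3.51868 yrs; C = 15.98791.
Duration effect: -3.51868 × (-0.025) = +0.087967
Convexity effect: 0.5 × 15.98791 × (-0.025)² = +0.0049962
ΔP/P ≈ +0.087967 + 0.0049962 = +0.092963 = +9.2963%.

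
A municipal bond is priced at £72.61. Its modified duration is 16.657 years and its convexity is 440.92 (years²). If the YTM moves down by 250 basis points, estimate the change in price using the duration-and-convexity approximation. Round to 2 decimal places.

Duration effect: -D_mod·Δy = -16.657 × (-0.025) = +0.416425
Convexity effect: ½·C·(Δy)² = 0.5 × 440.92 × (-0.025)² = +0.1377875
ΔP/P ≈ +0.416425 + 0.1377875 = +0.5542125
ΔP ≈ 72.61 × (+0.5542125) = +40.241369625.

+£40.24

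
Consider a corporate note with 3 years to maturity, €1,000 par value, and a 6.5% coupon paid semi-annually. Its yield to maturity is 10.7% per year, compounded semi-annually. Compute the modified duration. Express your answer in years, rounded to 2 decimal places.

2.62 years

Periodic yield y = 0.0535. First find Macaulay duration:
  t   CF        PV=CF/(1+0.0535)^t    t·PV
  1        32.50        30.8495        30.8495
  2        32.50        29.2829        58.5658
  3        32.50        27.7958        83.3875
  4        32.50        26.3843       105.5371
  5        32.50        25.0444       125.2220
  6     1,032.50       755.2362     4,531.4174
  Σ                    894.5932     4,934.9794
P = 894.5932; Macaulay duration = 4,934.9794 / 894.5932 = 5.51645 half-year periods = 2.75823 years.
Modified duration = D_Mac / (1 + y) = 2.75823 / 1.0535 = 2.61815 years.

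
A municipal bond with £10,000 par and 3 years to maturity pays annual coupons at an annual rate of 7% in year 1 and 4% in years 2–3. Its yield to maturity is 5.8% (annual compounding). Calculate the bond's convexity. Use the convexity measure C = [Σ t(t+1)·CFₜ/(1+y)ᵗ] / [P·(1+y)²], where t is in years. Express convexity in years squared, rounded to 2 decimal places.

9.92

With y = 0.058:
  t   CF        PV=CF/(1+0.058)^t    t·PV        t(t+1)·PV
  1       700.00       661.6257       661.6257       1,323.2514
  2       400.00       357.3458       714.6916       2,144.0747
  3    10,400.00     8,781.6543    26,344.9629     105,379.8515
  Σ                  9,800.6258    27,721.2801     108,847.1776
P = 9,800.6258.
Convexity = Σ t(t+1)·PV / [P·(1+y)²] = 108,847.1776 / (9,800.6258 × 1.119364) = 9.92184.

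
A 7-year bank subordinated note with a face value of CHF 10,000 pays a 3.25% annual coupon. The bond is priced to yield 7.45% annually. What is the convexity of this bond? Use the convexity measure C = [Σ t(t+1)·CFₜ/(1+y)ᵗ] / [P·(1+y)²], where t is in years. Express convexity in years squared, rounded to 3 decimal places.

41.865

With y = 0.0745:
  t   CF        PV=CF/(1+0.0745)^t    t·PV        t(t+1)·PV
  1       325.00       302.4663       302.4663         604.9325
  2       325.00       281.4949       562.9898       1,688.9694
  3       325.00       261.9776       785.9327       3,143.7308
  4       325.00       243.8135       975.2538       4,876.2692
  5       325.00       226.9088     1,134.5438       6,807.2628
  6       325.00       211.1761     1,267.0568       8,869.3978
  7    10,325.00     6,243.7445    43,706.2114     349,649.6908
  Σ                  7,771.5816    48,734.4546     375,640.2533
P = 7,771.5816.
Convexity = Σ t(t+1)·PV / [P·(1+y)²] = 375,640.2533 / (7,771.5816 × 1.154550) = 41.86488.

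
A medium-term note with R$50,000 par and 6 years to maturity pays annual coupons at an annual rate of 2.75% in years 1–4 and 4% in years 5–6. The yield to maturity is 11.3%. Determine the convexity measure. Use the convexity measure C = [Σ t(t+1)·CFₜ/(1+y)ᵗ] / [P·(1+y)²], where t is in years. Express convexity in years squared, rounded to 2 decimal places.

30.13

With y = 0.113:
  t   CF        PV=CF/(1+0.113)^t    t·PV        t(t+1)·PV
  1     1,375.00     1,235.3998     1,235.3998       2,470.7996
  2     1,375.00     1,109.9729     2,219.9458       6,659.8373
  3     1,375.00       997.2802     2,991.8407      11,967.3626
  4     1,375.00       896.0289     3,584.1158      17,920.5790
  5     2,000.00     1,170.9927     5,854.9633      35,129.7799
  6    52,000.00    27,354.7253   164,128.3517   1,148,898.4619
  Σ                 32,764.3998   180,014.6171   1,223,046.8203
P = 32,764.3998.
Convexity = Σ t(t+1)·PV / [P·(1+y)²] = 1,223,046.8203 / (32,764.3998 × 1.238769) = 30.13357.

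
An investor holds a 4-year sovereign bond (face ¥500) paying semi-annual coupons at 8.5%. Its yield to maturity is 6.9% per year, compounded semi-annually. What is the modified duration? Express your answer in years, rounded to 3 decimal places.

3.373 years

Periodic yield y = 0.0345. First find Macaulay duration:
  t   CF        PV=CF/(1+0.0345)^t    t·PV
  1        21.25        20.5413        20.5413
  2        21.25        19.8563        39.7126
  3        21.25        19.1941        57.5823
  4        21.25        18.5540        74.2159
  5        21.25        17.9352        89.6760
  6        21.25        17.3371       104.0225
  7        21.25        16.7589       117.3123
  8       521.25       397.3764     3,179.0115
  Σ                    527.5533     3,682.0743
P = 527.5533; Macaulay duration = 3,682.0743 / 527.5533 = 6.97953 half-year periods = 3.48977 years.
Modified duration = D_Mac / (1 + y) = 3.48977 / 1.0345 = 3.37338 years.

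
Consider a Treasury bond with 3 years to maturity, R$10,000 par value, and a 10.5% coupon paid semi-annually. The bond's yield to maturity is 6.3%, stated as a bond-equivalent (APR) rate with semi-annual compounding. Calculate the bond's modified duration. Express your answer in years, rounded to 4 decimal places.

Periodic yield y = 0.0315. First find Macaulay duration:
  t   CF        PV=CF/(1+0.0315)^t    t·PV
  1       525.00       508.9675       508.9675
  2       525.00       493.4246       986.8493
  3       525.00       478.3564     1,435.0693
  4       525.00       463.7483     1,854.9934
  5       525.00       449.5864     2,247.9319
  6    10,525.00     8,737.8928    52,427.3566
  Σ                 11,131.9761    59,461.1679
P = 11,131.9761; Macaulay duration = 59,461.1679 / 11,131.9761 = 5.34147 half-year periods = 2.67074 years.
Modified duration = D_Mac / (1 + y) = 2.67074 / 1.0315 = 2.58918 years.

2.5892 years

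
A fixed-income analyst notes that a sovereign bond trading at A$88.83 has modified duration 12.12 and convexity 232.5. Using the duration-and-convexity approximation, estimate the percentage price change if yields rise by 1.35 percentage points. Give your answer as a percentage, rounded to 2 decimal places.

Duration effect: -D_mod·Δy = -12.12 × (+0.0135) = -0.163620
Convexity effect: ½·C·(Δy)² = 0.5 × 232.5 × (0.0135)² = +0.0211865625
ΔP/P ≈ -0.163620 + 0.0211865625 = -0.1424334375
= -14.24334375%.

-14.24%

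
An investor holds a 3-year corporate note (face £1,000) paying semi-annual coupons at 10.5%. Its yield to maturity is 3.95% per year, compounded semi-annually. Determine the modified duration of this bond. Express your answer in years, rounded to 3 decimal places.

Periodic yield y = 0.01975. First find Macaulay duration:
  t   CF        PV=CF/(1+0.01975)^t    t·PV
  1        52.50        51.4832        51.4832
  2        52.50        50.4861       100.9722
  3        52.50        49.5083       148.5250
  4        52.50        48.5495       194.1979
  5        52.50        47.6092       238.0459
  6     1,052.50       935.9655     5,615.7927
  Σ                  1,183.6017     6,349.0169
P = 1,183.6017; Macaulay duration = 6,349.0169 / 1,183.6017 = 5.36415 half-year periods = 2.68207 years.
Modified duration = D_Mac / (1 + y) = 2.68207 / 1.01975 = 2.63013 years.

2.630 years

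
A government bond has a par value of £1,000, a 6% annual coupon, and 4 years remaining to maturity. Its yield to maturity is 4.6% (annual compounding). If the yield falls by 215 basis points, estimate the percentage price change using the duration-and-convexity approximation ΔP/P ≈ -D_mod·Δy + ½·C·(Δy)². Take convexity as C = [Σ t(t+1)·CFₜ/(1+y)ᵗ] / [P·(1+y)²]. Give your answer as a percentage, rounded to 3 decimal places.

+7.946%

With y = 0.046:
  t   CF        PV=CF/(1+0.046)^t    t·PV        t(t+1)·PV
  1        60.00        57.3614        57.3614         114.7228
  2        60.00        54.8388       109.6776         329.0328
  3        60.00        52.4271       157.2814         629.1257
  4     1,060.00       885.4808     3,541.9230      17,709.6151
  Σ                  1,050.1081     3,866.2434      18,782.4963
P = 1,050.1081; D_Mac = 3.68176 yrs; D_mod = 3.51984 yrs; C = 16.34767.
Duration effect: -3.51984 × (-0.0215) = +0.075677
Convexity effect: 0.5 × 16.34767 × (-0.0215)² = +0.0037784
ΔP/P ≈ +0.075677 + 0.0037784 = +0.079455 = +7.9455%.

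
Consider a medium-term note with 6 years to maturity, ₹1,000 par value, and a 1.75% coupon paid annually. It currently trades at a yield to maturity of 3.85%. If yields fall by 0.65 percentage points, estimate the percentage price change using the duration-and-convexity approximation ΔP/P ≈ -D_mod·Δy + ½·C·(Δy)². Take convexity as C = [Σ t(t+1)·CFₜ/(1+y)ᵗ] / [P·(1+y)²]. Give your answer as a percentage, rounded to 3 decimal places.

With y = 0.0385:
  t   CF        PV=CF/(1+0.0385)^t    t·PV        t(t+1)·PV
  1        17.50        16.8512        16.8512          33.7025
  2        17.50        16.2265        32.4530          97.3590
  3        17.50        15.6249        46.8748         187.4994
  4        17.50        15.0457        60.1828         300.9138
  5        17.50        14.4879        72.4395         434.6371
  6     1,017.50       811.1392     4,866.8355      34,067.8482
  Σ                    889.3755     5,095.6368      35,121.9599
P = 889.3755; D_Mac = 5.72945 yrs; D_mod = 5.51705 yrs; C = 36.61682.
Duration effect: -5.51705 × (-0.0065) = +0.035861
Convexity effect: 0.5 × 36.61682 × (-0.0065)² = +0.0007735
ΔP/P ≈ +0.035861 + 0.0007735 = +0.036634 = +3.6634%.

+3.663%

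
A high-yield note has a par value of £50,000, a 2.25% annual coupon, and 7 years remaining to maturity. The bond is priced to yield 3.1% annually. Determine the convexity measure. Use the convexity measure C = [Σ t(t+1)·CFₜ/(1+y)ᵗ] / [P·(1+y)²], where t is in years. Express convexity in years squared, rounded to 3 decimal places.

With y = 0.031:
  t   CF        PV=CF/(1+0.031)^t    t·PV        t(t+1)·PV
  1     1,125.00     1,091.1736     1,091.1736       2,182.3472
  2     1,125.00     1,058.3643     2,116.7286       6,350.1859
  3     1,125.00     1,026.5415     3,079.6246      12,318.4984
  4     1,125.00       995.6756     3,982.7024      19,913.5119
  5     1,125.00       965.7377     4,828.6886      28,972.1317
  6     1,125.00       936.7000     5,620.2001      39,341.4010
  7    51,125.00    41,287.8876   289,015.2134   2,312,121.7070
  Σ                 47,362.0804   309,734.3314   2,421,199.7832
P = 47,362.0804.
Convexity = Σ t(t+1)·PV / [P·(1+y)²] = 2,421,199.7832 / (47,362.0804 × 1.062961) = 48.09307.

48.093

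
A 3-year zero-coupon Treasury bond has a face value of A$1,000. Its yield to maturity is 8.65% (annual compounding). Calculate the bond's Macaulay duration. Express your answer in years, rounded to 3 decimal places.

A zero-coupon bond has a single cash flow at maturity, so its Macaulay duration equals its maturity: 3 years.

3.000 years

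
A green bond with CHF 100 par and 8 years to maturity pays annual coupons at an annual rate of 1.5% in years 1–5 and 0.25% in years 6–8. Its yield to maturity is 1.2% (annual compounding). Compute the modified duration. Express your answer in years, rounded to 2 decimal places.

Periodic yield y = 0.012. First find Macaulay duration:
  t   CF        PV=CF/(1+0.012)^t    t·PV
  1         1.50         1.4822         1.4822
  2         1.50         1.4646         2.9293
  3         1.50         1.4473         4.3418
  4         1.50         1.4301         5.7204
  5         1.50         1.4132         7.0658
  6         0.25         0.2327         1.3964
  7         0.25         0.2300         1.6098
  8       100.25        91.1256       729.0046
  Σ                     98.8257       753.5503
P = 98.8257; Macaulay duration = 753.5503 / 98.8257 = 7.62505 years.
Modified duration = D_Mac / (1 + y) = 7.62505 / 1.012 = 7.53463 years.

7.53 years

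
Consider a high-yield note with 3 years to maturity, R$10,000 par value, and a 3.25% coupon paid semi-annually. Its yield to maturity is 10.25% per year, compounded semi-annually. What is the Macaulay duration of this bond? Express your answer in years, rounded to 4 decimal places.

2.8680 years

Periodic yield y = 0.05125. Discount each cash flow and weight by its period:
  t   CF        PV=CF/(1+0.05125)^t    t·PV
  1       162.50       154.5779       154.5779
  2       162.50       147.0420       294.0840
  3       162.50       139.8735       419.6204
  4       162.50       133.0544       532.2177
  5       162.50       126.5678       632.8391
  6    10,162.50     7,529.4717    45,176.8302
  Σ                  8,230.5873    47,210.1693
Price P = Σ PV = 8,230.5873.
Macaulay duration = Σ(t·PV) / P = 47,210.1693 / 8,230.5873 = 5.73594 half-year periods.
In years: 5.73594 / 2 = 2.86797 years.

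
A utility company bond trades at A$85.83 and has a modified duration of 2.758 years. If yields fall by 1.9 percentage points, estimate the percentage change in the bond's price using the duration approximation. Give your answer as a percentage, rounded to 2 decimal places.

+5.24%

Duration approximation: ΔP/P ≈ -D_mod · Δy = -2.758 × (-0.019) = +0.052402.
As a percentage: +5.2402%.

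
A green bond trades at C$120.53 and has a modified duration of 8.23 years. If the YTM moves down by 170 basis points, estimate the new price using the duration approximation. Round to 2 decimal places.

C$137.39

Duration approximation: ΔP/P ≈ -D_mod · Δy = -8.23 × (-0.017) = +0.139910.
New price ≈ 120.53 × (1 + 0.139910) = 137.3933523.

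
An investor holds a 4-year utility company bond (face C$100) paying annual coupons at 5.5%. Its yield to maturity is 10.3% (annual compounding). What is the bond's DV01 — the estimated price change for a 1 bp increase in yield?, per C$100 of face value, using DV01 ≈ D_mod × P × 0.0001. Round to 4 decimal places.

Periodic yield y = 0.103.
  t   CF        PV=CF/(1+0.103)^t    t·PV
  1         5.50         4.9864         4.9864
  2         5.50         4.5208         9.0415
  3         5.50         4.0986        12.2958
  4       105.50        71.2772       285.1087
  Σ                     84.8829       311.4324
P = 84.8829; D_Mac = 3.66896 yrs; D_mod = 3.32635 yrs.
DV01 ≈ 3.32635 × 84.8829 × 0.0001 = 0.028235.

C$0.0282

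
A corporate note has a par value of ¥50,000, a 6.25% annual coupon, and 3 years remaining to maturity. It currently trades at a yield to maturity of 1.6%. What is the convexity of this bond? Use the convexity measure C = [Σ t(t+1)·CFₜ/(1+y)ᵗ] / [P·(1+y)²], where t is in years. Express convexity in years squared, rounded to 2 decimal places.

With y = 0.016:
  t   CF        PV=CF/(1+0.016)^t    t·PV        t(t+1)·PV
  1     3,125.00     3,075.7874     3,075.7874       6,151.5748
  2     3,125.00     3,027.3498     6,054.6996      18,164.0988
  3    53,125.00    50,654.4751   151,963.4252     607,853.7009
  Σ                 56,757.6123   161,093.9122     632,169.3746
P = 56,757.6123.
Convexity = Σ t(t+1)·PV / [P·(1+y)²] = 632,169.3746 / (56,757.6123 × 1.032256) = 10.79001.

10.79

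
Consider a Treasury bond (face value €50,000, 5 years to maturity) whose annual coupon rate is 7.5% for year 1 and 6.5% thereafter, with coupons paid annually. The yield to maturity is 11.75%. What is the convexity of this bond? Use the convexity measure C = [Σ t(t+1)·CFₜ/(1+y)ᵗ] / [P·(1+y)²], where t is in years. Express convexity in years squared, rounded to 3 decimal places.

With y = 0.1175:
  t   CF        PV=CF/(1+0.1175)^t    t·PV        t(t+1)·PV
  1     3,750.00     3,355.7047     3,355.7047       6,711.4094
  2     3,250.00     2,602.4854     5,204.9707      15,614.9122
  3     3,250.00     2,328.8460     6,986.5379      27,946.1517
  4     3,250.00     2,083.9785     8,335.9140      41,679.5700
  5    53,250.00    30,554.9764   152,774.8822     916,649.2930
  Σ                 40,925.9910   176,658.0095   1,008,601.3363
P = 40,925.9910.
Convexity = Σ t(t+1)·PV / [P·(1+y)²] = 1,008,601.3363 / (40,925.9910 × 1.248806) = 19.73446.

19.734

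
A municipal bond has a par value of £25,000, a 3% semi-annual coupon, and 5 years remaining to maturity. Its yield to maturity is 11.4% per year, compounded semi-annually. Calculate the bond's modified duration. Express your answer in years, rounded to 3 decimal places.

4.348 years

Periodic yield y = 0.057. First find Macaulay duration:
  t   CF        PV=CF/(1+0.057)^t    t·PV
  1       375.00       354.7777       354.7777
  2       375.00       335.6459       671.2917
  3       375.00       317.5458       952.6373
  4       375.00       300.4217     1,201.6869
  5       375.00       284.2211     1,421.1055
  6       375.00       268.8941     1,613.3649
  7       375.00       254.3937     1,780.7559
  8       375.00       240.6752     1,925.4017
  9       375.00       227.6965     2,049.2686
  10   25,375.00    14,576.5980   145,765.9804
  Σ                 17,160.8697   157,736.2705
P = 17,160.8697; Macaulay duration = 157,736.2705 / 17,160.8697 = 9.19162 half-year periods = 4.59581 years.
Modified duration = D_Mac / (1 + y) = 4.59581 / 1.057 = 4.34798 years.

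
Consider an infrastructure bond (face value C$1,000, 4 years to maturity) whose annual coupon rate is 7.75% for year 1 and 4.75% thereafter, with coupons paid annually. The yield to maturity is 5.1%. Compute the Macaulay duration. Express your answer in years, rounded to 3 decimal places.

3.657 years

Periodic yield y = 0.051. Discount each cash flow and weight by its year:
  t   CF        PV=CF/(1+0.051)^t    t·PV
  1        77.50        73.7393        73.7393
  2        47.50        43.0020        86.0039
  3        47.50        40.9153       122.7458
  4     1,047.50       858.5057     3,434.0227
  Σ                  1,016.1622     3,716.5117
Price P = Σ PV = 1,016.1622.
Macaulay duration = Σ(t·PV) / P = 3,716.5117 / 1,016.1622 = 3.65740 years.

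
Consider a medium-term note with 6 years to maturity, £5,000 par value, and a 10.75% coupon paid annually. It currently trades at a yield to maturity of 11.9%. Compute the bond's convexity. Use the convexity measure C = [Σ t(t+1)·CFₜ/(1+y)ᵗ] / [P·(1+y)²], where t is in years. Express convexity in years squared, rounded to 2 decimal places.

With y = 0.119:
  t   CF        PV=CF/(1+0.119)^t    t·PV        t(t+1)·PV
  1       537.50       480.3396       480.3396         960.6792
  2       537.50       429.2579       858.5158       2,575.5474
  3       537.50       383.6085     1,150.8255       4,603.3019
  4       537.50       342.8137     1,371.2547       6,856.2733
  5       537.50       306.3572     1,531.7858       9,190.7148
  6     5,537.50     2,820.5462    16,923.2773     118,462.9410
  Σ                  4,762.9230    22,315.9986     142,649.4575
P = 4,762.9230.
Convexity = Σ t(t+1)·PV / [P·(1+y)²] = 142,649.4575 / (4,762.9230 × 1.252161) = 23.91863.

23.92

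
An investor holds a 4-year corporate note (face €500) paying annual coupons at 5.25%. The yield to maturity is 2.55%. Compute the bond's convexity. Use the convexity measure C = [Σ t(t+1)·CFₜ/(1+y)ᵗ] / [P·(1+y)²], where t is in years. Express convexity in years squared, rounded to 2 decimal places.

With y = 0.0255:
  t   CF        PV=CF/(1+0.0255)^t    t·PV        t(t+1)·PV
  1        26.25        25.5973        25.5973          51.1945
  2        26.25        24.9608        49.9215         149.7646
  3        26.25        24.3401        73.0203         292.0812
  4       526.25       475.8274     1,903.3096       9,516.5481
  Σ                    550.7255     2,051.8487      10,009.5884
P = 550.7255.
Convexity = Σ t(t+1)·PV / [P·(1+y)²] = 10,009.5884 / (550.7255 × 1.051650) = 17.28262.

17.28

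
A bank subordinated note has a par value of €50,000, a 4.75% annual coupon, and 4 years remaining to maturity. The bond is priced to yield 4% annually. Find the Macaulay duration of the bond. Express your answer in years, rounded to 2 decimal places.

Periodic yield y = 0.04. Discount each cash flow and weight by its year:
  t   CF        PV=CF/(1+0.04)^t    t·PV
  1     2,375.00     2,283.6538     2,283.6538
  2     2,375.00     2,195.8210     4,391.6420
  3     2,375.00     2,111.3664     6,334.0991
  4    52,375.00    44,770.3695   179,081.4780
  Σ                 51,361.2107   192,090.8729
Price P = Σ PV = 51,361.2107.
Macaulay duration = Σ(t·PV) / P = 192,090.8729 / 51,361.2107 = 3.74000 years.

3.74 years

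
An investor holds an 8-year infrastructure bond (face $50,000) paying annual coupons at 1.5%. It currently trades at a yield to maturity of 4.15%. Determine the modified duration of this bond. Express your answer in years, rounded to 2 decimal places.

7.25 years

Periodic yield y = 0.0415. First find Macaulay duration:
  t   CF        PV=CF/(1+0.0415)^t    t·PV
  1       750.00       720.1152       720.1152
  2       750.00       691.4212     1,382.8425
  3       750.00       663.8706     1,991.6118
  4       750.00       637.4178     2,549.6711
  5       750.00       612.0190     3,060.0949
  6       750.00       587.6322     3,525.7935
  7       750.00       564.2172     3,949.5206
  8    50,750.00    36,657.4164   293,259.3309
  Σ                 41,134.1096   310,438.9804
P = 41,134.1096; Macaulay duration = 310,438.9804 / 41,134.1096 = 7.54700 years.
Modified duration = D_Mac / (1 + y) = 7.54700 / 1.0415 = 7.24628 years.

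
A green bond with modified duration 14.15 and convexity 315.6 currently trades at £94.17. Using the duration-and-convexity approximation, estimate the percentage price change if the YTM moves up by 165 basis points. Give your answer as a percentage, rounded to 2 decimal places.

Duration effect: -D_mod·Δy = -14.15 × (+0.0165) = -0.233475
Convexity effect: ½·C·(Δy)² = 0.5 × 315.6 × (0.0165)² = +0.04296105
ΔP/P ≈ -0.233475 + 0.04296105 = -0.19051395
= -19.051395%.

-19.05%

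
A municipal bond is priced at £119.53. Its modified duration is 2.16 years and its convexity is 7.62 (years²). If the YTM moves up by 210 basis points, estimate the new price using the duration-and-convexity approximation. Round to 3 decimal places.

£114.309

Duration effect: -D_mod·Δy = -2.16 × (+0.021) = -0.045360
Convexity effect: ½·C·(Δy)² = 0.5 × 7.62 × (0.021)² = +0.00168021
ΔP/P ≈ -0.045360 + 0.00168021 = -0.04367979
New price ≈ 119.53 × (1 - 0.04367979) = 114.3089547013.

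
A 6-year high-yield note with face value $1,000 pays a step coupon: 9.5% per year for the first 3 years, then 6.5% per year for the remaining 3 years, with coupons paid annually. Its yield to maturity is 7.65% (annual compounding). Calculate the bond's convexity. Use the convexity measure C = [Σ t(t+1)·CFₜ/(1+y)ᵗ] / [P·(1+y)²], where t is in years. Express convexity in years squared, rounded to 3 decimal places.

With y = 0.0765:
  t   CF        PV=CF/(1+0.0765)^t    t·PV        t(t+1)·PV
  1        95.00        88.2490        88.2490         176.4979
  2        95.00        81.9777       163.9553         491.8660
  3        95.00        76.1520       228.4561         913.8244
  4        65.00        48.4013       193.6053         968.0264
  5        65.00        44.9617       224.8087       1,348.8524
  6     1,065.00       684.3297     4,105.9783      28,741.8483
  Σ                  1,024.0714     5,005.0527      32,640.9155
P = 1,024.0714.
Convexity = Σ t(t+1)·PV / [P·(1+y)²] = 32,640.9155 / (1,024.0714 × 1.158852) = 27.50452.

27.505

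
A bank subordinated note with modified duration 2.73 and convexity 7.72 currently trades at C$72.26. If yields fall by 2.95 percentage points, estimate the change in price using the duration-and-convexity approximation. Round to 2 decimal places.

Duration effect: -D_mod·Δy = -2.73 × (-0.0295) = +0.080535
Convexity effect: ½·C·(Δy)² = 0.5 × 7.72 × (-0.0295)² = +0.003359165
ΔP/P ≈ +0.080535 + 0.003359165 = +0.083894165
ΔP ≈ 72.26 × (+0.083894165) = +6.0621923629.

+C$6.06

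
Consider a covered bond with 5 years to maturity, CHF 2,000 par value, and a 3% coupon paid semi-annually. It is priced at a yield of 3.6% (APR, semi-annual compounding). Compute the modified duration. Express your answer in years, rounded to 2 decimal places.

4.59 years

Periodic yield y = 0.018. First find Macaulay duration:
  t   CF        PV=CF/(1+0.018)^t    t·PV
  1        30.00        29.4695        29.4695
  2        30.00        28.9485        57.8970
  3        30.00        28.4366        85.3098
  4        30.00        27.9338       111.7352
  5        30.00        27.4399       137.1994
  6        30.00        26.9547       161.7282
  7        30.00        26.4781       185.3467
  8        30.00        26.0099       208.0794
  9        30.00        25.5500       229.9502
  10    2,030.00     1,698.3150    16,983.1505
  Σ                  1,945.5361    18,189.8660
P = 1,945.5361; Macaulay duration = 18,189.8660 / 1,945.5361 = 9.34954 half-year periods = 4.67477 years.
Modified duration = D_Mac / (1 + y) = 4.67477 / 1.018 = 4.59211 years.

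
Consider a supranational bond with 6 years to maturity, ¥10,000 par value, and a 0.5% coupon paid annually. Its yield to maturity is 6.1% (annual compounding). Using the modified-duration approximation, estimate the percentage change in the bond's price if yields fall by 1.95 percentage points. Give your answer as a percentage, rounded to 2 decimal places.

+10.86%

Periodic yield y = 0.061. Modified duration first:
  t   CF        PV=CF/(1+0.061)^t    t·PV
  1        50.00        47.1254        47.1254
  2        50.00        44.4160        88.8320
  3        50.00        41.8624       125.5871
  4        50.00        39.4556       157.8223
  5        50.00        37.1872       185.9358
  6    10,050.00     7,044.8826    42,269.2954
  Σ                  7,254.9290    42,874.5980
P = 7,254.9290; D_Mac = 5.90972 yrs; D_mod = 5.90972/(1+0.061) = 5.56995 yrs.
ΔP/P ≈ -D_mod · Δy = -5.56995 × (-0.0195) = +0.108614 = +10.8614%.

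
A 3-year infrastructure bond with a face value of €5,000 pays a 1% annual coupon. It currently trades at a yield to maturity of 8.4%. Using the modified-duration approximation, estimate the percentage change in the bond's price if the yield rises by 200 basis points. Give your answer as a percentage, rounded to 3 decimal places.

-5.474%

Periodic yield y = 0.084. Modified duration first:
  t   CF        PV=CF/(1+0.084)^t    t·PV
  1        50.00        46.1255        46.1255
  2        50.00        42.5512        85.1023
  3     5,050.00     3,964.6379    11,893.9138
  Σ                  4,053.3146    12,025.1416
P = 4,053.3146; D_Mac = 2.96674 yrs; D_mod = 2.96674/(1+0.084) = 2.73685 yrs.
ΔP/P ≈ -D_mod · Δy = -2.73685 × (+0.02) = -0.054737 = -5.4737%.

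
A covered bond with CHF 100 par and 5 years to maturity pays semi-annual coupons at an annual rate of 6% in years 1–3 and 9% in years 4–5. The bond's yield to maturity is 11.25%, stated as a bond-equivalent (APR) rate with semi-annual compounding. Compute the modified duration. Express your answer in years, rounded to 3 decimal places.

4.074 years

Periodic yield y = 0.05625. First find Macaulay duration:
  t   CF        PV=CF/(1+0.05625)^t    t·PV
  1         3.00         2.8402         2.8402
  2         3.00         2.6890         5.3780
  3         3.00         2.5458         7.6373
  4         3.00         2.4102         9.6408
  5         3.00         2.2819        11.4093
  6         3.00         2.1603        12.9620
  7         4.50         3.0679        21.4755
  8         4.50         2.9045        23.2364
  9         4.50         2.7499        24.7488
  10      104.50        60.4573       604.5734
  Σ                     84.1071       723.9018
P = 84.1071; Macaulay duration = 723.9018 / 84.1071 = 8.60691 half-year periods = 4.30345 years.
Modified duration = D_Mac / (1 + y) = 4.30345 / 1.05625 = 4.07428 years.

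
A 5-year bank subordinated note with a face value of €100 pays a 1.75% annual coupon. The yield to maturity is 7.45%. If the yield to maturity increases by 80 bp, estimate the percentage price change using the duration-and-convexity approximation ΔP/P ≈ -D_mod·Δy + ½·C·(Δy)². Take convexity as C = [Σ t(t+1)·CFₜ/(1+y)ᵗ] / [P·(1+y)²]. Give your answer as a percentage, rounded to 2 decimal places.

-3.50%

With y = 0.0745:
  t   CF        PV=CF/(1+0.0745)^t    t·PV        t(t+1)·PV
  1         1.75         1.6287         1.6287           3.2573
  2         1.75         1.5157         3.0315           9.0945
  3         1.75         1.4106         4.2319          16.9278
  4         1.75         1.3128         5.2514          26.2568
  5       101.75        71.0399       355.1995       2,131.1969
  Σ                     76.9078       369.3429       2,186.7333
P = 76.9078; D_Mac = 4.80241 yrs; D_mod = 4.46944 yrs; C = 24.62706.
Duration effect: -4.46944 × (+0.008) = -0.035756
Convexity effect: 0.5 × 24.62706 × (0.008)² = +0.0007881
ΔP/P ≈ -0.035756 + 0.0007881 = -0.034967 = -3.4967%.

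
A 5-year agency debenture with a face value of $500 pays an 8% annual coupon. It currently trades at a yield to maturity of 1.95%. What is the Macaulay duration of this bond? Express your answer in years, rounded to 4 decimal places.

4.4012 years

Periodic yield y = 0.0195. Discount each cash flow and weight by its year:
  t   CF        PV=CF/(1+0.0195)^t    t·PV
  1        40.00        39.2349        39.2349
  2        40.00        38.4845        76.9689
  3        40.00        37.7484       113.2451
  4        40.00        37.0264       148.1055
  5       540.00       490.2952     2,451.4758
  Σ                    642.7893     2,829.0303
Price P = Σ PV = 642.7893.
Macaulay duration = Σ(t·PV) / P = 2,829.0303 / 642.7893 = 4.40118 years.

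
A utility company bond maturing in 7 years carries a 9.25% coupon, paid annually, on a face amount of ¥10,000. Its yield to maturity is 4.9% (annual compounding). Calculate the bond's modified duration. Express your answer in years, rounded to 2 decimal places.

5.37 years

Periodic yield y = 0.049. First find Macaulay duration:
  t   CF        PV=CF/(1+0.049)^t    t·PV
  1       925.00       881.7922       881.7922
  2       925.00       840.6027     1,681.2053
  3       925.00       801.3371     2,404.0114
  4       925.00       763.9058     3,055.6230
  5       925.00       728.2228     3,641.1142
  6       925.00       694.2067     4,165.2402
  7    10,925.00     7,816.1526    54,713.0680
  Σ                 12,526.2198    70,542.0543
P = 12,526.2198; Macaulay duration = 70,542.0543 / 12,526.2198 = 5.63155 years.
Modified duration = D_Mac / (1 + y) = 5.63155 / 1.049 = 5.36850 years.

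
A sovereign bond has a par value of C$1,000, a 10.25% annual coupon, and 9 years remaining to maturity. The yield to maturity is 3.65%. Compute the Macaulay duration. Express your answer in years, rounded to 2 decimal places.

6.81 years

Periodic yield y = 0.0365. Discount each cash flow and weight by its year:
  t   CF        PV=CF/(1+0.0365)^t    t·PV
  1       102.50        98.8905        98.8905
  2       102.50        95.4081       190.8162
  3       102.50        92.0483       276.1450
  4       102.50        88.8069       355.2275
  5       102.50        85.6796       428.3979
  6       102.50        82.6624       495.9744
  7       102.50        79.7515       558.2603
  8       102.50        76.9431       615.5444
  9     1,102.50       798.4631     7,186.1677
  Σ                  1,498.6534    10,205.4240
Price P = Σ PV = 1,498.6534.
Macaulay duration = Σ(t·PV) / P = 10,205.4240 / 1,498.6534 = 6.80973 years.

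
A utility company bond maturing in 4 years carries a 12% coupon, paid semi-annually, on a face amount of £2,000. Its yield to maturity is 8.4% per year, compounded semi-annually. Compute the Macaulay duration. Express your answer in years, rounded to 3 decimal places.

3.336 years

Periodic yield y = 0.042. Discount each cash flow and weight by its period:
  t   CF        PV=CF/(1+0.042)^t    t·PV
  1       120.00       115.1631       115.1631
  2       120.00       110.5213       221.0425
  3       120.00       106.0665       318.1994
  4       120.00       101.7912       407.1649
  5       120.00        97.6883       488.4416
  6       120.00        93.7508       562.5047
  7       120.00        89.9720       629.8038
  8     2,120.00     1,525.4364    12,203.4913
  Σ                  2,240.3896    14,945.8114
Price P = Σ PV = 2,240.3896.
Macaulay duration = Σ(t·PV) / P = 14,945.8114 / 2,240.3896 = 6.67108 half-year periods.
In years: 6.67108 / 2 = 3.33554 years.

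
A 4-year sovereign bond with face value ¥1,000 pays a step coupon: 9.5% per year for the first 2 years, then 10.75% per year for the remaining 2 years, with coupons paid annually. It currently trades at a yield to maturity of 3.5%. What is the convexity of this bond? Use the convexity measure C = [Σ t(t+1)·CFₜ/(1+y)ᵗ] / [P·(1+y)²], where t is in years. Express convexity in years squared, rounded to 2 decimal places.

With y = 0.035:
  t   CF        PV=CF/(1+0.035)^t    t·PV        t(t+1)·PV
  1        95.00        91.7874        91.7874         183.5749
  2        95.00        88.6835       177.3670         532.1011
  3       107.50        96.9588       290.8765       1,163.5061
  4     1,107.50       965.1223     3,860.4891      19,302.4453
  Σ                  1,242.5521     4,420.5201      21,181.6274
P = 1,242.5521.
Convexity = Σ t(t+1)·PV / [P·(1+y)²] = 21,181.6274 / (1,242.5521 × 1.071225) = 15.91344.

15.91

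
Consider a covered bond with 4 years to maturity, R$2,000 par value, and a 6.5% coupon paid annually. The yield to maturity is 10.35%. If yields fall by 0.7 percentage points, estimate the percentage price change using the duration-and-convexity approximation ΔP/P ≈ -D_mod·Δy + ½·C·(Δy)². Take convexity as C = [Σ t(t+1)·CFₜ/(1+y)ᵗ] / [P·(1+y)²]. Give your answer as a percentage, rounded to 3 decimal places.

With y = 0.1035:
  t   CF        PV=CF/(1+0.1035)^t    t·PV        t(t+1)·PV
  1       130.00       117.8070       117.8070         235.6140
  2       130.00       106.7576       213.5151         640.5454
  3       130.00        96.7445       290.2335       1,160.9341
  4     2,130.00     1,436.4491     5,745.7966      28,728.9828
  Σ                  1,757.7582     6,367.3522      30,766.0763
P = 1,757.7582; D_Mac = 3.62243 yrs; D_mod = 3.28267 yrs; C = 14.37369.
Duration effect: -3.28267 × (-0.007) = +0.022979
Convexity effect: 0.5 × 14.37369 × (-0.007)² = +0.0003522
ΔP/P ≈ +0.022979 + 0.0003522 = +0.023331 = +2.3331%.

+2.333%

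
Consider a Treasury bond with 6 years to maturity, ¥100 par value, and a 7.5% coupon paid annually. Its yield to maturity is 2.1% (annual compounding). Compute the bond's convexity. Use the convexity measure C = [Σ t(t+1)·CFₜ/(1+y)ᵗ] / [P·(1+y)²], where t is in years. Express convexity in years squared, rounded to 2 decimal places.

With y = 0.021:
  t   CF        PV=CF/(1+0.021)^t    t·PV        t(t+1)·PV
  1         7.50         7.3457         7.3457          14.6915
  2         7.50         7.1947        14.3893          43.1679
  3         7.50         7.0467        21.1400          84.5601
  4         7.50         6.9017        27.6069         138.0347
  5         7.50         6.7598        33.7989         202.7934
  6       107.50        94.8973       569.3840       3,985.6880
  Σ                    130.1459       673.6649       4,468.9356
P = 130.1459.
Convexity = Σ t(t+1)·PV / [P·(1+y)²] = 4,468.9356 / (130.1459 × 1.042441) = 32.93989.

32.94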